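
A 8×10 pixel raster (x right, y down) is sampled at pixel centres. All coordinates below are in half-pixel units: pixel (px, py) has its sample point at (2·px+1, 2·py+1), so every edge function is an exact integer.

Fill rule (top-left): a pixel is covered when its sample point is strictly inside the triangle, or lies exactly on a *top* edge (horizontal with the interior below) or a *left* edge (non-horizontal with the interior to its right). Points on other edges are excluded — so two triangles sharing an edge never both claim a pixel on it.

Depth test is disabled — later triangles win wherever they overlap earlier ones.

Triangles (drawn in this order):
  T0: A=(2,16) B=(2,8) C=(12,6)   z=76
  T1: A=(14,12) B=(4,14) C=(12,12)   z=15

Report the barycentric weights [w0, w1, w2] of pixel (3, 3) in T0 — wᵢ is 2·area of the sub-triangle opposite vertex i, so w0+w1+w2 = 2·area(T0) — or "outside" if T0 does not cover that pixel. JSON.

T0:
  2·area = 80
  edge (2, 16)→(2, 8): d=(0,-8) top-left  bias=+0
  edge (2, 8)→(12, 6): d=(10,-2) top-left  bias=+0
  edge (12, 6)→(2, 16): d=(-10,10) right/bottom  bias=-1
    (7,1)@(15, 3): e=[104,-24,0] → ·  [on edge]
    (6,2)@(13, 5): e=[88,-8,0] → ·  [on edge]
    (3,3)@(7, 7): e=[40,0,40] → #  [on edge]
    (4,3)@(9, 7): e=[56,4,20] → #
    (5,3)@(11, 7): e=[72,8,0] → ·  [on edge]
    (1,4)@(3, 9): e=[8,12,60] → #
    (2,4)@(5, 9): e=[24,16,40] → #
    (4,4)@(9, 9): e=[56,24,0] → ·  [on edge]
    (1,5)@(3, 11): e=[8,32,40] → #
    (3,5)@(7, 11): e=[40,40,0] → ·  [on edge]
    (1,6)@(3, 13): e=[8,52,20] → #
    (2,6)@(5, 13): e=[24,56,0] → ·  [on edge]
    (1,7)@(3, 15): e=[8,72,0] → ·  [on edge]
    (0,8)@(1, 17): e=[-8,88,0] → ·  [on edge]
  covered (8 px):
    · · · · · · · ·
    · · · · · · · ·
    · · · · · · · ·
    · · · # # · · ·
    · # # # · · · ·
    · # # · · · · ·
    · # · · · · · ·
    · · · · · · · ·
    · · · · · · · ·
    · · · · · · · ·
T1:
  2·area = 4
  edge (14, 12)→(4, 14): d=(-10,2) right/bottom  bias=-1
  edge (4, 14)→(12, 12): d=(8,-2) top-left  bias=+0
  edge (12, 12)→(14, 12): d=(2,0) top-left  bias=+0
    (4,6)@(9, 13): e=[0,2,2] → ·  [on edge]
  covered (0 px):
    · · · · · · · ·
    · · · · · · · ·
    · · · · · · · ·
    · · · · · · · ·
    · · · · · · · ·
    · · · · · · · ·
    · · · · · · · ·
    · · · · · · · ·
    · · · · · · · ·
    · · · · · · · ·

Final: [0,40,40]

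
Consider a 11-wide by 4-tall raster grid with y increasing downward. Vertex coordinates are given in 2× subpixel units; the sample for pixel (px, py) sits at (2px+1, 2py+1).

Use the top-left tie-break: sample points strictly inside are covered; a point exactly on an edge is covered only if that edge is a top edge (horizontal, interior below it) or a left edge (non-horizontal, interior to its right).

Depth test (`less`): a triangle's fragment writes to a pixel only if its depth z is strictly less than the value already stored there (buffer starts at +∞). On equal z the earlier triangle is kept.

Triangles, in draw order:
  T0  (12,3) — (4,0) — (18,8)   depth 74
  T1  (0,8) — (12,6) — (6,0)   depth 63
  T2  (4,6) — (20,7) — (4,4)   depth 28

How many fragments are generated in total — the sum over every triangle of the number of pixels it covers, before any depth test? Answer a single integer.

T0:
  2·area = 22  (B↔C swapped to make it positive)
  edge (12, 3)→(18, 8): d=(6,5) right/bottom  bias=-1
  edge (18, 8)→(4, 0): d=(-14,-8) top-left  bias=+0
  edge (4, 0)→(12, 3): d=(8,3) right/bottom  bias=-1
    (5,1)@(11, 3): e=[5,14,3] → █
    (6,1)@(13, 3): e=[-5,30,-3] → ·
    (5,2)@(11, 5): e=[17,-14,19] → ·
    (6,2)@(13, 5): e=[7,2,13] → █
    (7,2)@(15, 5): e=[-3,18,7] → ·
    (6,3)@(13, 7): e=[19,-26,29] → ·
  covered (2 px):
    · · · · · · · · · · ·
    · · · · · █ · · · · ·
    · · · · · · █ · · · ·
    · · · · · · · · · · ·
T1:
  2·area = 84  (B↔C swapped to make it positive)
  edge (0, 8)→(6, 0): d=(6,-8) top-left  bias=+0
  edge (6, 0)→(12, 6): d=(6,6) right/bottom  bias=-1
  edge (12, 6)→(0, 8): d=(-12,2) right/bottom  bias=-1
    (3,0)@(7, 1): e=[14,0,70] → ·  [on edge]
    (2,1)@(5, 3): e=[10,24,50] → █
    (3,1)@(7, 3): e=[26,12,46] → █
    (4,1)@(9, 3): e=[42,0,42] → ·  [on edge]
    (1,2)@(3, 5): e=[6,48,30] → █
    (4,2)@(9, 5): e=[54,12,18] → █
    (5,2)@(11, 5): e=[70,0,14] → ·  [on edge]
    (0,3)@(1, 7): e=[2,72,10] → █
    (3,3)@(7, 7): e=[50,36,-2] → ·
    (4,3)@(9, 7): e=[66,24,-6] → ·
    (6,3)@(13, 7): e=[98,0,-14] → ·  [on edge]
  covered (9 px):
    · · · · · · · · · · ·
    · · █ █ · · · · · · ·
    · █ █ █ █ · · · · · ·
    █ █ █ · · · · · · · ·
T2:
  2·area = 32  (B↔C swapped to make it positive)
  edge (4, 6)→(4, 4): d=(0,-2) top-left  bias=+0
  edge (4, 4)→(20, 7): d=(16,3) right/bottom  bias=-1
  edge (20, 7)→(4, 6): d=(-16,-1) top-left  bias=+0
    (2,2)@(5, 5): e=[2,13,17] → █
    (3,2)@(7, 5): e=[6,7,19] → █
    (4,2)@(9, 5): e=[10,1,21] → █
    (5,2)@(11, 5): e=[14,-5,23] → ·
    (2,3)@(5, 7): e=[2,45,-15] → ·
    (3,3)@(7, 7): e=[6,39,-13] → ·
    (4,3)@(9, 7): e=[10,33,-11] → ·
  covered (3 px):
    · · · · · · · · · · ·
    · · · · · · · · · · ·
    · · █ █ █ · · · · · ·
    · · · · · · · · · · ·

Final: 14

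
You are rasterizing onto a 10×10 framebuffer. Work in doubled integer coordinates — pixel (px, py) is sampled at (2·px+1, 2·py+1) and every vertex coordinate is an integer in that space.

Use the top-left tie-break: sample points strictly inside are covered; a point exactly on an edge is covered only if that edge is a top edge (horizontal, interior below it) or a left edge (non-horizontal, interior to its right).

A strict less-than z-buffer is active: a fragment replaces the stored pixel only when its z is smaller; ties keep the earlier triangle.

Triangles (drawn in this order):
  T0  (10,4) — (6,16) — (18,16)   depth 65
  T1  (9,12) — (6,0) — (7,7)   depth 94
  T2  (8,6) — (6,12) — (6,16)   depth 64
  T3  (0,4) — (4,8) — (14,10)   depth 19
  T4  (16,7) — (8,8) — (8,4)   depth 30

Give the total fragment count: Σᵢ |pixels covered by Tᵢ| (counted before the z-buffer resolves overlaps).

T0:
  2·area = 144  (B↔C swapped to make it positive)
  edge (10, 4)→(18, 16): d=(8,12) right/bottom  bias=-1
  edge (18, 16)→(6, 16): d=(-12,0) right/bottom  bias=-1
  edge (6, 16)→(10, 4): d=(4,-12) top-left  bias=+0
    (5,0)@(11, 1): e=[-36,180,0] → ·  [on edge]
    (4,3)@(9, 7): e=[36,108,0] → █  [on edge]
    (5,3)@(11, 7): e=[12,108,24] → █
    (6,3)@(13, 7): e=[-12,108,48] → ·
    (4,4)@(9, 9): e=[52,84,8] → █
    (6,4)@(13, 9): e=[4,84,56] → █
    (7,4)@(15, 9): e=[-20,84,80] → ·
    (4,5)@(9, 11): e=[68,60,16] → █
    (7,5)@(15, 11): e=[-4,60,88] → ·
    (3,6)@(7, 13): e=[108,36,0] → █  [on edge]
    (7,6)@(15, 13): e=[12,36,96] → █
    (8,6)@(17, 13): e=[-12,36,120] → ·
    (2,9)@(5, 19): e=[180,-36,0] → ·  [on edge]
  covered (19 px):
    · · · · · · · · · ·
    · · · · · · · · · ·
    · · · · · · · · · ·
    · · · · █ █ · · · ·
    · · · · █ █ █ · · ·
    · · · · █ █ █ · · ·
    · · · █ █ █ █ █ · ·
    · · · █ █ █ █ █ █ ·
    · · · · · · · · · ·
    · · · · · · · · · ·
T1:
  2·area = 9  (B↔C swapped to make it positive)
  edge (9, 12)→(7, 7): d=(-2,-5) top-left  bias=+0
  edge (7, 7)→(6, 0): d=(-1,-7) top-left  bias=+0
  edge (6, 0)→(9, 12): d=(3,12) right/bottom  bias=-1
    (3,2)@(7, 5): e=[4,2,3] → █
    (4,2)@(9, 5): e=[14,16,-21] → ·
    (3,3)@(7, 7): e=[0,0,9] → █  [on edge]
    (4,3)@(9, 7): e=[10,14,-15] → ·
    (3,4)@(7, 9): e=[-4,-2,15] → ·
    (5,8)@(11, 17): e=[0,18,-9] → ·  [on edge]
  covered (2 px):
    · · · · · · · · · ·
    · · · · · · · · · ·
    · · · █ · · · · · ·
    · · · █ · · · · · ·
    · · · · · · · · · ·
    · · · · · · · · · ·
    · · · · · · · · · ·
    · · · · · · · · · ·
    · · · · · · · · · ·
    · · · · · · · · · ·
T2:
  2·area = 8  (B↔C swapped to make it positive)
  edge (8, 6)→(6, 16): d=(-2,10) right/bottom  bias=-1
  edge (6, 16)→(6, 12): d=(0,-4) top-left  bias=+0
  edge (6, 12)→(8, 6): d=(2,-6) top-left  bias=+0
    (4,0)@(9, 1): e=[0,12,-4] → ·  [on edge]
    (4,1)@(9, 3): e=[-4,12,0] → ·  [on edge]
    (3,4)@(7, 9): e=[4,4,0] → █  [on edge]
    (4,4)@(9, 9): e=[-16,12,12] → ·
    (3,5)@(7, 11): e=[0,4,4] → ·  [on edge]
    (2,7)@(5, 15): e=[12,-4,0] → ·  [on edge]
  covered (1 px):
    · · · · · · · · · ·
    · · · · · · · · · ·
    · · · · · · · · · ·
    · · · · · · · · · ·
    · · · █ · · · · · ·
    · · · · · · · · · ·
    · · · · · · · · · ·
    · · · · · · · · · ·
    · · · · · · · · · ·
    · · · · · · · · · ·
T3:
  2·area = 32  (B↔C swapped to make it positive)
  edge (0, 4)→(14, 10): d=(14,6) right/bottom  bias=-1
  edge (14, 10)→(4, 8): d=(-10,-2) top-left  bias=+0
  edge (4, 8)→(0, 4): d=(-4,-4) top-left  bias=+0
    (0,2)@(1, 5): e=[8,24,0] → █  [on edge]
    (1,2)@(3, 5): e=[-4,28,8] → ·
    (0,3)@(1, 7): e=[36,4,-8] → ·
    (1,3)@(3, 7): e=[24,8,0] → █  [on edge]
    (2,3)@(5, 7): e=[12,12,8] → █
    (3,3)@(7, 7): e=[0,16,16] → ·  [on edge]
    (1,4)@(3, 9): e=[52,-12,-8] → ·
    (2,4)@(5, 9): e=[40,-8,0] → ·  [on edge]
    (4,4)@(9, 9): e=[16,0,16] → █  [on edge]
    (5,4)@(11, 9): e=[4,4,24] → █
    (6,4)@(13, 9): e=[-8,8,32] → ·
    (3,5)@(7, 11): e=[56,-24,0] → ·  [on edge]
    (9,5)@(19, 11): e=[-16,0,48] → ·  [on edge]
    (4,6)@(9, 13): e=[72,-40,0] → ·  [on edge]
    (5,7)@(11, 15): e=[88,-56,0] → ·  [on edge]
    (6,8)@(13, 17): e=[104,-72,0] → ·  [on edge]
    (7,9)@(15, 19): e=[120,-88,0] → ·  [on edge]
  covered (5 px):
    · · · · · · · · · ·
    · · · · · · · · · ·
    █ · · · · · · · · ·
    · █ █ · · · · · · ·
    · · · · █ █ · · · ·
    · · · · · · · · · ·
    · · · · · · · · · ·
    · · · · · · · · · ·
    · · · · · · · · · ·
    · · · · · · · · · ·
T4:
  2·area = 32
  edge (16, 7)→(8, 8): d=(-8,1) right/bottom  bias=-1
  edge (8, 8)→(8, 4): d=(0,-4) top-left  bias=+0
  edge (8, 4)→(16, 7): d=(8,3) right/bottom  bias=-1
    (4,2)@(9, 5): e=[23,4,5] → █
    (5,2)@(11, 5): e=[21,12,-1] → ·
    (4,3)@(9, 7): e=[7,4,21] → █
    (5,3)@(11, 7): e=[5,12,15] → █
    (6,3)@(13, 7): e=[3,20,9] → █
    (7,3)@(15, 7): e=[1,28,3] → █
    (8,3)@(17, 7): e=[-1,36,-3] → ·
    (4,4)@(9, 9): e=[-9,4,37] → ·
    (5,4)@(11, 9): e=[-11,12,31] → ·
    (6,4)@(13, 9): e=[-13,20,25] → ·
    (7,4)@(15, 9): e=[-15,28,19] → ·
  covered (5 px):
    · · · · · · · · · ·
    · · · · · · · · · ·
    · · · · █ · · · · ·
    · · · · █ █ █ █ · ·
    · · · · · · · · · ·
    · · · · · · · · · ·
    · · · · · · · · · ·
    · · · · · · · · · ·
    · · · · · · · · · ·
    · · · · · · · · · ·

Result: 32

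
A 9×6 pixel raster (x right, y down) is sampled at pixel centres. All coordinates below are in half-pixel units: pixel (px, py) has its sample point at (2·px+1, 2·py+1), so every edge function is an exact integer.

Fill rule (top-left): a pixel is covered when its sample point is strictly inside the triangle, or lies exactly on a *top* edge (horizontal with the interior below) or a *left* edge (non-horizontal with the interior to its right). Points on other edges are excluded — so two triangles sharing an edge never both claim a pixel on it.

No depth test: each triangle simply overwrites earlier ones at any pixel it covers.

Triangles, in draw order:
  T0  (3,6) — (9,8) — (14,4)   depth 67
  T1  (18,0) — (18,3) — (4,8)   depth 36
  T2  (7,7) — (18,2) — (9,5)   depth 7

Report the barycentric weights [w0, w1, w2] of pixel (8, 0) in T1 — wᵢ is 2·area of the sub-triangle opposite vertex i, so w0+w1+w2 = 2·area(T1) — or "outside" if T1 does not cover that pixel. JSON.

T0:
  2·area = 34  (B↔C swapped to make it positive)
  edge (3, 6)→(14, 4): d=(11,-2) top-left  bias=+0
  edge (14, 4)→(9, 8): d=(-5,4) right/bottom  bias=-1
  edge (9, 8)→(3, 6): d=(-6,-2) top-left  bias=+0
    (4,2)@(9, 5): e=[1,15,18] → #
    (5,2)@(11, 5): e=[5,7,22] → #
    (6,2)@(13, 5): e=[9,-1,26] → ·
    (3,3)@(7, 7): e=[19,13,2] → #
    (5,3)@(11, 7): e=[27,-3,10] → ·
    (3,4)@(7, 9): e=[41,3,-10] → ·
    (4,4)@(9, 9): e=[45,-5,-6] → ·
  covered (4 px):
    · · · · · · · · ·
    · · · · · · · · ·
    · · · · # # · · ·
    · · · # # · · · ·
    · · · · · · · · ·
    · · · · · · · · ·
T1:
  2·area = 42
  edge (18, 0)→(18, 3): d=(0,3) right/bottom  bias=-1
  edge (18, 3)→(4, 8): d=(-14,5) right/bottom  bias=-1
  edge (4, 8)→(18, 0): d=(14,-8) top-left  bias=+0
    (8,0)@(17, 1): e=[3,33,6] → #
    (6,1)@(13, 3): e=[15,25,2] → #
    (7,1)@(15, 3): e=[9,15,18] → #
    (5,2)@(11, 5): e=[21,7,14] → #
    (6,2)@(13, 5): e=[15,-3,30] → ·
    (7,2)@(15, 5): e=[9,-13,46] → ·
    (8,2)@(17, 5): e=[3,-23,62] → ·
    (5,3)@(11, 7): e=[21,-21,42] → ·
  covered (5 px):
    · · · · · · · · #
    · · · · · · # # #
    · · · · · # · · ·
    · · · · · · · · ·
    · · · · · · · · ·
    · · · · · · · · ·
T2:
  2·area = 12  (B↔C swapped to make it positive)
  edge (7, 7)→(9, 5): d=(2,-2) top-left  bias=+0
  edge (9, 5)→(18, 2): d=(9,-3) top-left  bias=+0
  edge (18, 2)→(7, 7): d=(-11,5) right/bottom  bias=-1
    (6,0)@(13, 1): e=[0,-24,36] → ·  [on edge]
    (5,1)@(11, 3): e=[0,-12,24] → ·  [on edge]
    (7,1)@(15, 3): e=[8,0,4] → #  [on edge]
    (8,1)@(17, 3): e=[12,6,-6] → ·
    (4,2)@(9, 5): e=[0,0,12] → #  [on edge]
    (5,2)@(11, 5): e=[4,6,2] → #
    (6,2)@(13, 5): e=[8,12,-8] → ·
    (7,2)@(15, 5): e=[12,18,-18] → ·
    (1,3)@(3, 7): e=[-8,0,20] → ·  [on edge]
    (3,3)@(7, 7): e=[0,12,0] → ·  [on edge]
    (4,3)@(9, 7): e=[4,18,-10] → ·
    (5,3)@(11, 7): e=[8,24,-20] → ·
    (2,4)@(5, 9): e=[0,24,-12] → ·  [on edge]
    (1,5)@(3, 11): e=[0,36,-24] → ·  [on edge]
  covered (3 px):
    · · · · · · · · ·
    · · · · · · · # ·
    · · · · # # · · ·
    · · · · · · · · ·
    · · · · · · · · ·
    · · · · · · · · ·

Answer: [33,6,3]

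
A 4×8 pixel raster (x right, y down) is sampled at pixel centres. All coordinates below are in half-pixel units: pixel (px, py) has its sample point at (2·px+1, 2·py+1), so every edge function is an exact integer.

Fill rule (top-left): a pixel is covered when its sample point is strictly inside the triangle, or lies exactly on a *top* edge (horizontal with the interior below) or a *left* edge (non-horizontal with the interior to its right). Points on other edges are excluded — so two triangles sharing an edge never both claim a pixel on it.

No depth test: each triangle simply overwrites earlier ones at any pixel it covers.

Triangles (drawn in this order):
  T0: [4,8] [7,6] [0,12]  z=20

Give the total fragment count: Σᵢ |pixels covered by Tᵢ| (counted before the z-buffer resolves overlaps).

T0:
  2·area = 4
  edge (4, 8)→(7, 6): d=(3,-2) top-left  bias=+0
  edge (7, 6)→(0, 12): d=(-7,6) right/bottom  bias=-1
  edge (0, 12)→(4, 8): d=(4,-4) top-left  bias=+0
    (3,2)@(7, 5): e=[-3,7,0] → ·  [on edge]
    (2,3)@(5, 7): e=[-1,5,0] → ·  [on edge]
    (1,4)@(3, 9): e=[1,3,0] → #  [on edge]
    (2,4)@(5, 9): e=[5,-9,8] → ·
    (0,5)@(1, 11): e=[3,1,0] → #  [on edge]
    (1,5)@(3, 11): e=[7,-11,8] → ·
    (0,6)@(1, 13): e=[9,-13,8] → ·
  covered (2 px):
    · · · ·
    · · · ·
    · · · ·
    · · · ·
    · # · ·
    # · · ·
    · · · ·
    · · · ·

Answer: 2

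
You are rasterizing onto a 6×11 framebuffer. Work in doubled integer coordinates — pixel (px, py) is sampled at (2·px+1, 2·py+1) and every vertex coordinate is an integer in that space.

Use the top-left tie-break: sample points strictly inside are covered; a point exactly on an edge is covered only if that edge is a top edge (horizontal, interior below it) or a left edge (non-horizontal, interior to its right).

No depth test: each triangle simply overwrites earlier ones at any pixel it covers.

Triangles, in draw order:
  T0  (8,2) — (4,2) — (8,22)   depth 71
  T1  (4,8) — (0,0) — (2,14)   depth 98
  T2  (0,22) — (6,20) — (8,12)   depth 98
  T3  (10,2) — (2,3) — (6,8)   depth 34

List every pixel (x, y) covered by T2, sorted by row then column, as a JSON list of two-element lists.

T0:
  2·area = 80  (B↔C swapped to make it positive)
  edge (8, 2)→(8, 22): d=(0,20) right/bottom  bias=-1
  edge (8, 22)→(4, 2): d=(-4,-20) top-left  bias=+0
  edge (4, 2)→(8, 2): d=(4,0) top-left  bias=+0
    (2,1)@(5, 3): e=[60,16,4] → #
    (3,1)@(7, 3): e=[20,56,4] → #
    (4,1)@(9, 3): e=[-20,96,4] → ·
    (2,2)@(5, 5): e=[60,8,12] → #
    (4,2)@(9, 5): e=[-20,88,12] → ·
    (2,3)@(5, 7): e=[60,0,20] → #  [on edge]
    (4,3)@(9, 7): e=[-20,80,20] → ·
    (2,4)@(5, 9): e=[60,-8,28] → ·
    (3,4)@(7, 9): e=[20,32,28] → #
    (4,4)@(9, 9): e=[-20,72,28] → ·
    (3,5)@(7, 11): e=[20,24,36] → #
    (4,5)@(9, 11): e=[-20,64,36] → ·
    (3,8)@(7, 17): e=[20,0,60] → #  [on edge]
  covered (11 px):
    · · · · · ·
    · · # # · ·
    · · # # · ·
    · · # # · ·
    · · · # · ·
    · · · # · ·
    · · · # · ·
    · · · # · ·
    · · · # · ·
    · · · · · ·
    · · · · · ·
T1:
  2·area = 40  (B↔C swapped to make it positive)
  edge (4, 8)→(2, 14): d=(-2,6) right/bottom  bias=-1
  edge (2, 14)→(0, 0): d=(-2,-14) top-left  bias=+0
  edge (0, 0)→(4, 8): d=(4,8) right/bottom  bias=-1
    (0,1)@(1, 3): e=[28,8,4] → #
    (1,1)@(3, 3): e=[16,36,-12] → ·
    (0,2)@(1, 5): e=[24,4,12] → #
    (1,2)@(3, 5): e=[12,32,-4] → ·
    (2,2)@(5, 5): e=[0,60,-20] → ·  [on edge]
    (0,3)@(1, 7): e=[20,0,20] → #  [on edge]
    (1,3)@(3, 7): e=[8,28,4] → #
    (2,3)@(5, 7): e=[-4,56,-12] → ·
    (0,4)@(1, 9): e=[16,-4,28] → ·
    (1,4)@(3, 9): e=[4,24,12] → #
    (2,4)@(5, 9): e=[-8,52,-4] → ·
    (1,5)@(3, 11): e=[0,20,20] → ·  [on edge]
    (0,8)@(1, 17): e=[0,-20,60] → ·  [on edge]
    (1,10)@(3, 21): e=[-20,0,60] → ·  [on edge]
  covered (5 px):
    · · · · · ·
    # · · · · ·
    # · · · · ·
    # # · · · ·
    · # · · · ·
    · · · · · ·
    · · · · · ·
    · · · · · ·
    · · · · · ·
    · · · · · ·
    · · · · · ·
T2:
  2·area = 44  (B↔C swapped to make it positive)
  edge (0, 22)→(8, 12): d=(8,-10) top-left  bias=+0
  edge (8, 12)→(6, 20): d=(-2,8) right/bottom  bias=-1
  edge (6, 20)→(0, 22): d=(-6,2) right/bottom  bias=-1
    (3,7)@(7, 15): e=[14,2,28] → #
    (4,7)@(9, 15): e=[34,-14,24] → ·
    (2,8)@(5, 17): e=[10,14,20] → #
    (3,8)@(7, 17): e=[30,-2,16] → ·
    (1,9)@(3, 19): e=[6,26,12] → #
    (3,9)@(7, 19): e=[46,-6,4] → ·
    (4,9)@(9, 19): e=[66,-22,0] → ·  [on edge]
    (0,10)@(1, 21): e=[2,38,4] → #
    (1,10)@(3, 21): e=[22,22,0] → ·  [on edge]
    (2,10)@(5, 21): e=[42,6,-4] → ·
  covered (5 px):
    · · · · · ·
    · · · · · ·
    · · · · · ·
    · · · · · ·
    · · · · · ·
    · · · · · ·
    · · · · · ·
    · · · # · ·
    · · # · · ·
    · # # · · ·
    # · · · · ·
T3:
  2·area = 44  (B↔C swapped to make it positive)
  edge (10, 2)→(6, 8): d=(-4,6) right/bottom  bias=-1
  edge (6, 8)→(2, 3): d=(-4,-5) top-left  bias=+0
  edge (2, 3)→(10, 2): d=(8,-1) top-left  bias=+0
    (1,1)@(3, 3): e=[38,5,1] → #
    (2,1)@(5, 3): e=[26,15,3] → #
    (3,1)@(7, 3): e=[14,25,5] → #
    (4,1)@(9, 3): e=[2,35,7] → #
    (5,1)@(11, 3): e=[-10,45,9] → ·
    (1,2)@(3, 5): e=[30,-3,17] → ·
    (2,2)@(5, 5): e=[18,7,19] → #
    (4,2)@(9, 5): e=[-6,27,23] → ·
    (2,3)@(5, 7): e=[10,-1,35] → ·
    (3,3)@(7, 7): e=[-2,9,37] → ·
  covered (6 px):
    · · · · · ·
    · # # # # ·
    · · # # · ·
    · · · · · ·
    · · · · · ·
    · · · · · ·
    · · · · · ·
    · · · · · ·
    · · · · · ·
    · · · · · ·
    · · · · · ·

Result: [[3,7],[2,8],[1,9],[2,9],[0,10]]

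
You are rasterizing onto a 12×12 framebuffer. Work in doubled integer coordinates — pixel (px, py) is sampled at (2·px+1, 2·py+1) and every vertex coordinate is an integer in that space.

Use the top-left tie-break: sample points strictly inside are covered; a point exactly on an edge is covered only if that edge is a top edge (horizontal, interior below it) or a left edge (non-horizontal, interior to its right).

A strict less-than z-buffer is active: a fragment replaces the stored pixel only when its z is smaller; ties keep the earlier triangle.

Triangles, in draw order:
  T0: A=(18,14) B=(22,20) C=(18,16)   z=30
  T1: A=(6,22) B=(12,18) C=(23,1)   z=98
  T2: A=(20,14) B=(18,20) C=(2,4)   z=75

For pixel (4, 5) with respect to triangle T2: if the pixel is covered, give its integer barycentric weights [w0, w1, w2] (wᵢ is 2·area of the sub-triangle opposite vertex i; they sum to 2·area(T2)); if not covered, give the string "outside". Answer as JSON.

T0:
  2·area = 8
  edge (18, 14)→(22, 20): d=(4,6) right/bottom  bias=-1
  edge (22, 20)→(18, 16): d=(-4,-4) top-left  bias=+0
  edge (18, 16)→(18, 14): d=(0,-2) top-left  bias=+0
    (1,0)@(3, 1): e=[38,0,-30] → ·  [on edge]
    (2,1)@(5, 3): e=[34,0,-26] → ·  [on edge]
    (3,2)@(7, 5): e=[30,0,-22] → ·  [on edge]
    (4,3)@(9, 7): e=[26,0,-18] → ·  [on edge]
    (5,4)@(11, 9): e=[22,0,-14] → ·  [on edge]
    (6,5)@(13, 11): e=[18,0,-10] → ·  [on edge]
    (7,6)@(15, 13): e=[14,0,-6] → ·  [on edge]
    (8,7)@(17, 15): e=[10,0,-2] → ·  [on edge]
    (9,8)@(19, 17): e=[6,0,2] → #  [on edge]
    (10,8)@(21, 17): e=[-6,8,6] → ·
    (9,9)@(19, 19): e=[14,-8,2] → ·
    (10,9)@(21, 19): e=[2,0,6] → #  [on edge]
    (11,10)@(23, 21): e=[-2,0,10] → ·  [on edge]
  covered (2 px):
    · · · · · · · · · · · ·
    · · · · · · · · · · · ·
    · · · · · · · · · · · ·
    · · · · · · · · · · · ·
    · · · · · · · · · · · ·
    · · · · · · · · · · · ·
    · · · · · · · · · · · ·
    · · · · · · · · · · · ·
    · · · · · · · · · # · ·
    · · · · · · · · · · # ·
    · · · · · · · · · · · ·
    · · · · · · · · · · · ·
T1:
  2·area = 58  (B↔C swapped to make it positive)
  edge (6, 22)→(23, 1): d=(17,-21) top-left  bias=+0
  edge (23, 1)→(12, 18): d=(-11,17) right/bottom  bias=-1
  edge (12, 18)→(6, 22): d=(-6,4) right/bottom  bias=-1
    (11,0)@(23, 1): e=[0,0,58] → ·  [on edge]
    (9,3)@(19, 7): e=[18,2,38] → #
    (10,3)@(21, 7): e=[60,-32,30] → ·
    (8,4)@(17, 9): e=[10,14,34] → #
    (9,4)@(19, 9): e=[52,-20,26] → ·
    (7,5)@(15, 11): e=[2,26,30] → #
    (8,5)@(17, 11): e=[44,-8,22] → ·
    (7,6)@(15, 13): e=[36,4,18] → #
    (8,6)@(17, 13): e=[78,-30,10] → ·
    (6,7)@(13, 15): e=[28,16,14] → #
    (7,7)@(15, 15): e=[70,-18,6] → ·
    (5,8)@(11, 17): e=[20,28,10] → #
  covered (8 px):
    · · · · · · · · · · · ·
    · · · · · · · · · · · ·
    · · · · · · · · · · · ·
    · · · · · · · · · # · ·
    · · · · · · · · # · · ·
    · · · · · · · # · · · ·
    · · · · · · · # · · · ·
    · · · · · · # · · · · ·
    · · · · · # · · · · · ·
    · · · · # · · · · · · ·
    · · · # · · · · · · · ·
    · · · · · · · · · · · ·
T2:
  2·area = 128
  edge (20, 14)→(18, 20): d=(-2,6) right/bottom  bias=-1
  edge (18, 20)→(2, 4): d=(-16,-16) top-left  bias=+0
  edge (2, 4)→(20, 14): d=(18,10) right/bottom  bias=-1
    (0,1)@(1, 3): e=[136,0,-8] → ·  [on edge]
    (1,2)@(3, 5): e=[120,0,8] → #  [on edge]
    (2,2)@(5, 5): e=[108,32,-12] → ·
    (11,2)@(23, 5): e=[0,320,-192] → ·  [on edge]
    (1,3)@(3, 7): e=[116,-32,44] → ·
    (2,3)@(5, 7): e=[104,0,24] → #  [on edge]
    (3,3)@(7, 7): e=[92,32,4] → #
    (4,3)@(9, 7): e=[80,64,-16] → ·
    (2,4)@(5, 9): e=[100,-32,60] → ·
    (3,4)@(7, 9): e=[88,0,40] → #  [on edge]
    (4,4)@(9, 9): e=[76,32,20] → #
    (5,4)@(11, 9): e=[64,64,0] → ·  [on edge]
    (4,5)@(9, 11): e=[72,0,56] → #  [on edge]
    (10,5)@(21, 11): e=[0,192,-64] → ·  [on edge]
    (5,6)@(11, 13): e=[56,0,72] → #  [on edge]
    (6,7)@(13, 15): e=[40,0,88] → #  [on edge]
    (7,8)@(15, 17): e=[24,0,104] → #  [on edge]
    (9,8)@(19, 17): e=[0,64,64] → ·  [on edge]
    (8,9)@(17, 19): e=[8,0,120] → #  [on edge]
    (9,10)@(19, 21): e=[-8,0,136] → ·  [on edge]
    (8,11)@(17, 23): e=[0,-64,192] → ·  [on edge]
    (10,11)@(21, 23): e=[-24,0,152] → ·  [on edge]
  covered (19 px):
    · · · · · · · · · · · ·
    · · · · · · · · · · · ·
    · # · · · · · · · · · ·
    · · # # · · · · · · · ·
    · · · # # · · · · · · ·
    · · · · # # # · · · · ·
    · · · · · # # # # · · ·
    · · · · · · # # # # · ·
    · · · · · · · # # · · ·
    · · · · · · · · # · · ·
    · · · · · · · · · · · ·
    · · · · · · · · · · · ·

Answer: [0,56,72]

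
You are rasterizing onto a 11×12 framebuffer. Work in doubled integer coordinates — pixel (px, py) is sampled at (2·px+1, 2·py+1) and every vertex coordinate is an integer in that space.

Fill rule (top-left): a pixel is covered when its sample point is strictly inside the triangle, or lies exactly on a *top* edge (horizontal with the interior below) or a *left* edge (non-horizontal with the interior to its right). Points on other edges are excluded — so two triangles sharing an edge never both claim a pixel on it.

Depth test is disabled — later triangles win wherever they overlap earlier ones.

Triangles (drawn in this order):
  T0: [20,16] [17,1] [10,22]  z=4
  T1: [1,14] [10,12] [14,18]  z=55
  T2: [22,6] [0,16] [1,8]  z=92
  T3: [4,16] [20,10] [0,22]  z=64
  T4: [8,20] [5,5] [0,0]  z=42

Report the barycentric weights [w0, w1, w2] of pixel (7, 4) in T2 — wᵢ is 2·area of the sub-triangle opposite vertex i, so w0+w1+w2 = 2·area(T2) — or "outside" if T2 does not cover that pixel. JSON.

T0:
  2·area = 168  (B↔C swapped to make it positive)
  edge (20, 16)→(10, 22): d=(-10,6) right/bottom  bias=-1
  edge (10, 22)→(17, 1): d=(7,-21) top-left  bias=+0
  edge (17, 1)→(20, 16): d=(3,15) right/bottom  bias=-1
    (8,0)@(17, 1): e=[168,0,0] → ·  [on edge]
    (8,1)@(17, 3): e=[148,14,6] → #
    (9,1)@(19, 3): e=[136,56,-24] → ·
    (8,2)@(17, 5): e=[128,28,12] → #
    (9,2)@(19, 5): e=[116,70,-18] → ·
    (7,3)@(15, 7): e=[120,0,48] → #  [on edge]
    (9,3)@(19, 7): e=[96,84,-12] → ·
    (7,4)@(15, 9): e=[100,14,54] → #
    (9,4)@(19, 9): e=[76,98,-6] → ·
    (7,5)@(15, 11): e=[80,28,60] → #
    (9,5)@(19, 11): e=[56,112,0] → ·  [on edge]
    (6,6)@(13, 13): e=[72,0,96] → #  [on edge]
    (5,9)@(11, 19): e=[24,0,144] → #  [on edge]
    (7,9)@(15, 19): e=[0,84,84] → ·  [on edge]
    (10,10)@(21, 21): e=[-56,224,0] → ·  [on edge]
  covered (22 px):
    · · · · · · · · · · ·
    · · · · · · · · # · ·
    · · · · · · · · # · ·
    · · · · · · · # # · ·
    · · · · · · · # # · ·
    · · · · · · · # # · ·
    · · · · · · # # # # ·
    · · · · · · # # # # ·
    · · · · · · # # # · ·
    · · · · · # # · · · ·
    · · · · · # · · · · ·
    · · · · · · · · · · ·
T1:
  2·area = 62
  edge (1, 14)→(10, 12): d=(9,-2) top-left  bias=+0
  edge (10, 12)→(14, 18): d=(4,6) right/bottom  bias=-1
  edge (14, 18)→(1, 14): d=(-13,-4) top-left  bias=+0
    (3,6)@(7, 13): e=[3,22,37] → #
    (4,6)@(9, 13): e=[7,10,45] → #
    (5,6)@(11, 13): e=[11,-2,53] → ·
    (2,7)@(5, 15): e=[17,42,3] → #
    (5,7)@(11, 15): e=[29,6,27] → #
    (6,7)@(13, 15): e=[33,-6,35] → ·
    (2,8)@(5, 17): e=[35,50,-23] → ·
    (3,8)@(7, 17): e=[39,38,-15] → ·
    (4,8)@(9, 17): e=[43,26,-7] → ·
    (5,8)@(11, 17): e=[47,14,1] → #
    (6,8)@(13, 17): e=[51,2,9] → #
    (7,8)@(15, 17): e=[55,-10,17] → ·
  covered (8 px):
    · · · · · · · · · · ·
    · · · · · · · · · · ·
    · · · · · · · · · · ·
    · · · · · · · · · · ·
    · · · · · · · · · · ·
    · · · · · · · · · · ·
    · · · # # · · · · · ·
    · · # # # # · · · · ·
    · · · · · # # · · · ·
    · · · · · · · · · · ·
    · · · · · · · · · · ·
    · · · · · · · · · · ·
T2:
  2·area = 166
  edge (22, 6)→(0, 16): d=(-22,10) right/bottom  bias=-1
  edge (0, 16)→(1, 8): d=(1,-8) top-left  bias=+0
  edge (1, 8)→(22, 6): d=(21,-2) top-left  bias=+0
    (6,3)@(13, 7): e=[68,95,3] → #
    (7,3)@(15, 7): e=[48,111,7] → #
    (8,3)@(17, 7): e=[28,127,11] → #
    (9,3)@(19, 7): e=[8,143,15] → #
    (10,3)@(21, 7): e=[-12,159,19] → ·
    (0,4)@(1, 9): e=[144,1,21] → #
    (1,4)@(3, 9): e=[124,17,25] → #
    (2,4)@(5, 9): e=[104,33,29] → #
    (3,4)@(7, 9): e=[84,49,33] → #
    (4,4)@(9, 9): e=[64,65,37] → #
    (5,4)@(11, 9): e=[44,81,41] → #
    (8,4)@(17, 9): e=[-16,129,53] → ·
    (5,5)@(11, 11): e=[0,83,83] → ·  [on edge]
  covered (21 px):
    · · · · · · · · · · ·
    · · · · · · · · · · ·
    · · · · · · · · · · ·
    · · · · · · # # # # ·
    # # # # # # # # · · ·
    # # # # # · · · · · ·
    # # # · · · · · · · ·
    # · · · · · · · · · ·
    · · · · · · · · · · ·
    · · · · · · · · · · ·
    · · · · · · · · · · ·
    · · · · · · · · · · ·
T3:
  2·area = 72
  edge (4, 16)→(20, 10): d=(16,-6) top-left  bias=+0
  edge (20, 10)→(0, 22): d=(-20,12) right/bottom  bias=-1
  edge (0, 22)→(4, 16): d=(4,-6) top-left  bias=+0
    (6,6)@(13, 13): e=[6,24,42] → #
    (7,6)@(15, 13): e=[18,0,54] → ·  [on edge]
    (3,7)@(7, 15): e=[2,56,14] → #
    (4,7)@(9, 15): e=[14,32,26] → #
    (5,7)@(11, 15): e=[26,8,38] → #
    (6,7)@(13, 15): e=[38,-16,50] → ·
    (2,8)@(5, 17): e=[22,40,10] → #
    (4,8)@(9, 17): e=[46,-8,34] → ·
    (5,8)@(11, 17): e=[58,-32,46] → ·
    (1,9)@(3, 19): e=[42,24,6] → #
    (2,9)@(5, 19): e=[54,0,18] → ·  [on edge]
    (3,9)@(7, 19): e=[66,-24,30] → ·
  covered (8 px):
    · · · · · · · · · · ·
    · · · · · · · · · · ·
    · · · · · · · · · · ·
    · · · · · · · · · · ·
    · · · · · · · · · · ·
    · · · · · · · · · · ·
    · · · · · · # · · · ·
    · · · # # # · · · · ·
    · · # # · · · · · · ·
    · # · · · · · · · · ·
    # · · · · · · · · · ·
    · · · · · · · · · · ·
T4:
  2·area = 60  (B↔C swapped to make it positive)
  edge (8, 20)→(0, 0): d=(-8,-20) top-left  bias=+0
  edge (0, 0)→(5, 5): d=(5,5) right/bottom  bias=-1
  edge (5, 5)→(8, 20): d=(3,15) right/bottom  bias=-1
    (0,0)@(1, 1): e=[12,0,48] → ·  [on edge]
    (1,1)@(3, 3): e=[36,0,24] → ·  [on edge]
    (1,2)@(3, 5): e=[20,10,30] → #
    (2,2)@(5, 5): e=[60,0,0] → ·  [on edge]
    (1,3)@(3, 7): e=[4,20,36] → #
    (2,3)@(5, 7): e=[44,10,6] → #
    (3,3)@(7, 7): e=[84,0,-24] → ·  [on edge]
    (1,4)@(3, 9): e=[-12,30,42] → ·
    (2,4)@(5, 9): e=[28,20,12] → #
    (3,4)@(7, 9): e=[68,10,-18] → ·
    (4,4)@(9, 9): e=[108,0,-48] → ·  [on edge]
    (2,5)@(5, 11): e=[12,30,18] → #
    (5,5)@(11, 11): e=[132,0,-72] → ·  [on edge]
    (6,6)@(13, 13): e=[156,0,-96] → ·  [on edge]
    (3,7)@(7, 15): e=[20,40,0] → ·  [on edge]
    (7,7)@(15, 15): e=[180,0,-120] → ·  [on edge]
    (8,8)@(17, 17): e=[204,0,-144] → ·  [on edge]
    (9,9)@(19, 19): e=[228,0,-168] → ·  [on edge]
    (10,10)@(21, 21): e=[252,0,-192] → ·  [on edge]
  covered (6 px):
    · · · · · · · · · · ·
    · · · · · · · · · · ·
    · # · · · · · · · · ·
    · # # · · · · · · · ·
    · · # · · · · · · · ·
    · · # · · · · · · · ·
    · · · · · · · · · · ·
    · · · · · · · · · · ·
    · · · # · · · · · · ·
    · · · · · · · · · · ·
    · · · · · · · · · · ·
    · · · · · · · · · · ·

Final: [113,49,4]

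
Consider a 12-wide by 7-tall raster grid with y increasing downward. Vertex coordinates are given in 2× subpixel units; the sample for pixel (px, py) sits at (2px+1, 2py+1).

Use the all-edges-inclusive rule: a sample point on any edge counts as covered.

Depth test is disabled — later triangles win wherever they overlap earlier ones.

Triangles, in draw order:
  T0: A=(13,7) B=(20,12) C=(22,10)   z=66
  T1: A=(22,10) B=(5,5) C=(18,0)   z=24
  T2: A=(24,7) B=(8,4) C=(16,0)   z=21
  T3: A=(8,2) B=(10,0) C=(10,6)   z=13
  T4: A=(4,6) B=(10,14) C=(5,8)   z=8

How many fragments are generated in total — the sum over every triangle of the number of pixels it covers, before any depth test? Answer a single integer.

T0:
  2·area = 24  (B↔C swapped to make it positive)
  edge (13, 7)→(22, 10): d=(9,3) inclusive
  edge (22, 10)→(20, 12): d=(-2,2) inclusive
  edge (20, 12)→(13, 7): d=(-7,-5) inclusive
    (0,1)@(1, 3): e=[0,56,-32] → ·  [on edge]
    (3,2)@(7, 5): e=[0,40,-16] → ·  [on edge]
    (6,3)@(13, 7): e=[0,24,0] → █  [on edge]
    (7,3)@(15, 7): e=[-6,20,10] → ·
    (6,4)@(13, 9): e=[18,20,-14] → ·
    (8,4)@(17, 9): e=[6,12,6] → █
    (9,4)@(19, 9): e=[0,8,16] → █  [on edge]
    (10,4)@(21, 9): e=[-6,4,26] → ·
    (11,4)@(23, 9): e=[-12,0,36] → ·  [on edge]
    (8,5)@(17, 11): e=[24,8,-8] → ·
    (9,5)@(19, 11): e=[18,4,2] → █
    (10,5)@(21, 11): e=[12,0,12] → █  [on edge]
    (9,6)@(19, 13): e=[36,0,-12] → ·  [on edge]
  covered (5 px):
    · · · · · · · · · · · ·
    · · · · · · · · · · · ·
    · · · · · · · · · · · ·
    · · · · · · █ · · · · ·
    · · · · · · · · █ █ · ·
    · · · · · · · · · █ █ ·
    · · · · · · · · · · · ·
T1:
  2·area = 150
  edge (22, 10)→(5, 5): d=(-17,-5) inclusive
  edge (5, 5)→(18, 0): d=(13,-5) inclusive
  edge (18, 0)→(22, 10): d=(4,10) inclusive
    (8,0)@(17, 1): e=[128,8,14] → █
    (9,0)@(19, 1): e=[138,18,-6] → ·
    (5,1)@(11, 3): e=[64,4,82] → █
    (6,1)@(13, 3): e=[74,14,62] → █
    (7,1)@(15, 3): e=[84,24,42] → █
    (9,1)@(19, 3): e=[104,44,2] → █
    (10,1)@(21, 3): e=[114,54,-18] → ·
    (2,2)@(5, 5): e=[0,0,150] → █  [on edge]
    (3,2)@(7, 5): e=[10,10,130] → █
    (4,2)@(9, 5): e=[20,20,110] → █
    (10,2)@(21, 5): e=[80,80,-10] → ·
    (2,3)@(5, 7): e=[-34,26,158] → ·
  covered (20 px):
    · · · · · · · · █ · · ·
    · · · · · █ █ █ █ █ · ·
    · · █ █ █ █ █ █ █ █ · ·
    · · · · · · █ █ █ █ · ·
    · · · · · · · · · █ █ ·
    · · · · · · · · · · · ·
    · · · · · · · · · · · ·
T2:
  2·area = 88
  edge (24, 7)→(8, 4): d=(-16,-3) inclusive
  edge (8, 4)→(16, 0): d=(8,-4) inclusive
  edge (16, 0)→(24, 7): d=(8,7) inclusive
    (7,0)@(15, 1): e=[69,4,15] → █
    (8,0)@(17, 1): e=[75,12,1] → █
    (9,0)@(19, 1): e=[81,20,-13] → ·
    (5,1)@(11, 3): e=[25,4,59] → █
    (6,1)@(13, 3): e=[31,12,45] → █
    (9,1)@(19, 3): e=[49,36,3] → █
    (10,1)@(21, 3): e=[55,44,-11] → ·
    (5,2)@(11, 5): e=[-7,20,75] → ·
    (6,2)@(13, 5): e=[-1,28,61] → ·
    (7,2)@(15, 5): e=[5,36,47] → █
    (10,2)@(21, 5): e=[23,60,5] → █
    (11,2)@(23, 5): e=[29,68,-9] → ·
  covered (11 px):
    · · · · · · · █ █ · · ·
    · · · · · █ █ █ █ █ · ·
    · · · · · · · █ █ █ █ ·
    · · · · · · · · · · · ·
    · · · · · · · · · · · ·
    · · · · · · · · · · · ·
    · · · · · · · · · · · ·
T3:
  2·area = 12
  edge (8, 2)→(10, 0): d=(2,-2) inclusive
  edge (10, 0)→(10, 6): d=(0,6) inclusive
  edge (10, 6)→(8, 2): d=(-2,-4) inclusive
    (4,0)@(9, 1): e=[0,6,6] → █  [on edge]
    (5,0)@(11, 1): e=[4,-6,14] → ·
    (3,1)@(7, 3): e=[0,18,-6] → ·  [on edge]
    (4,1)@(9, 3): e=[4,6,2] → █
    (5,1)@(11, 3): e=[8,-6,10] → ·
    (2,2)@(5, 5): e=[0,30,-18] → ·  [on edge]
    (4,2)@(9, 5): e=[8,6,-2] → ·
    (1,3)@(3, 7): e=[0,42,-30] → ·  [on edge]
    (0,4)@(1, 9): e=[0,54,-42] → ·  [on edge]
  covered (2 px):
    · · · · █ · · · · · · ·
    · · · · █ · · · · · · ·
    · · · · · · · · · · · ·
    · · · · · · · · · · · ·
    · · · · · · · · · · · ·
    · · · · · · · · · · · ·
    · · · · · · · · · · · ·
T4:
  2·area = 4
  edge (4, 6)→(10, 14): d=(6,8) inclusive
  edge (10, 14)→(5, 8): d=(-5,-6) inclusive
  edge (5, 8)→(4, 6): d=(-1,-2) inclusive
  covered (0 px):
    · · · · · · · · · · · ·
    · · · · · · · · · · · ·
    · · · · · · · · · · · ·
    · · · · · · · · · · · ·
    · · · · · · · · · · · ·
    · · · · · · · · · · · ·
    · · · · · · · · · · · ·

Result: 38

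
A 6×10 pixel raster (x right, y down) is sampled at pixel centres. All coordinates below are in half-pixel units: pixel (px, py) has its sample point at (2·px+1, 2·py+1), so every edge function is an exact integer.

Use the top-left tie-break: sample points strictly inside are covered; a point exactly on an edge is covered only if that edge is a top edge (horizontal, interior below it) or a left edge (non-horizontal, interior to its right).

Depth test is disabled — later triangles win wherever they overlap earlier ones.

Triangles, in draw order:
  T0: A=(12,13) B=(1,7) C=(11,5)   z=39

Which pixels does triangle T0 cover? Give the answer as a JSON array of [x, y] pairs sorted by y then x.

T0:
  2·area = 82
  edge (12, 13)→(1, 7): d=(-11,-6) top-left  bias=+0
  edge (1, 7)→(11, 5): d=(10,-2) top-left  bias=+0
  edge (11, 5)→(12, 13): d=(1,8) right/bottom  bias=-1
    (5,2)@(11, 5): e=[82,0,0] → ·  [on edge]
    (0,3)@(1, 7): e=[0,0,82] → #  [on edge]
    (1,3)@(3, 7): e=[12,4,66] → #
    (2,3)@(5, 7): e=[24,8,50] → #
    (3,3)@(7, 7): e=[36,12,34] → #
    (4,3)@(9, 7): e=[48,16,18] → #
    (5,3)@(11, 7): e=[60,20,2] → #
    (0,4)@(1, 9): e=[-22,20,84] → ·
    (1,4)@(3, 9): e=[-10,24,68] → ·
    (2,4)@(5, 9): e=[2,28,52] → #
    (2,5)@(5, 11): e=[-20,48,54] → ·
    (3,5)@(7, 11): e=[-8,52,38] → ·
  covered (12 px):
    · · · · · ·
    · · · · · ·
    · · · · · ·
    # # # # # #
    · · # # # #
    · · · · # #
    · · · · · ·
    · · · · · ·
    · · · · · ·
    · · · · · ·

Result: [[0,3],[1,3],[2,3],[3,3],[4,3],[5,3],[2,4],[3,4],[4,4],[5,4],[4,5],[5,5]]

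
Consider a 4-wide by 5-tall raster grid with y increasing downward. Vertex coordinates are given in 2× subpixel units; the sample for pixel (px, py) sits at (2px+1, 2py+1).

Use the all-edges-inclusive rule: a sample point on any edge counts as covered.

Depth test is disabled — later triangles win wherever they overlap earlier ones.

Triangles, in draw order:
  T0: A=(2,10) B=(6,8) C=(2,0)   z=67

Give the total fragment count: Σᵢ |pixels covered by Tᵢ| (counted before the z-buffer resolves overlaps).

T0:
  2·area = 40  (B↔C swapped to make it positive)
  edge (2, 10)→(2, 0): d=(0,-10) inclusive
  edge (2, 0)→(6, 8): d=(4,8) inclusive
  edge (6, 8)→(2, 10): d=(-4,2) inclusive
    (1,1)@(3, 3): e=[10,4,26] → █
    (2,1)@(5, 3): e=[30,-12,22] → ·
    (1,2)@(3, 5): e=[10,12,18] → █
    (2,2)@(5, 5): e=[30,-4,14] → ·
    (1,3)@(3, 7): e=[10,20,10] → █
    (2,3)@(5, 7): e=[30,4,6] → █
    (3,3)@(7, 7): e=[50,-12,2] → ·
    (1,4)@(3, 9): e=[10,28,2] → █
    (2,4)@(5, 9): e=[30,12,-2] → ·
  covered (5 px):
    · · · ·
    · █ · ·
    · █ · ·
    · █ █ ·
    · █ · ·

Answer: 5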